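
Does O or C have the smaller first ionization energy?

Across a period the outer electron is held more tightly (higher IE₁); down a group it sits in a higher shell, more shielded, and comes off more easily.
All lie in period 2, so first ionization energy increases left to right.
So C has the smaller first ionization energy (C < O).

C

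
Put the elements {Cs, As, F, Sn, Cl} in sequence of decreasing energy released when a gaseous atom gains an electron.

Cl > F > Sn > As > Cs

F is in period 2, group 17; Cl is in period 3, group 17; As is in period 4, group 15; Sn is in period 5, group 14; Cs is in period 6, group 1.
Atoms with high Z_eff and room in the valence shell (especially the halogens) have the most exothermic electron affinities.
These span different periods and groups, so the two trends combine.
As > Cs: both effects reinforce here, so As is clearly the higher of the two.
Sn > As: this pair runs against the simple trend — see the exception note.
F > Sn: both effects reinforce here, so F is clearly the higher of the two.
Cl > F: this pair runs against the simple trend — see the exception note.
Note the exception: Sn has a higher electron affinity than As, contrary to the simple trend — adding an electron to As's half-filled np³ subshell costs electron-pairing energy.
Note the exception: Cl has a higher electron affinity than F, contrary to the simple trend — F's small 2p subshell makes the incoming electron feel strong e⁻–e⁻ repulsion, so Cl actually releases more energy on gaining an electron.
Tabulated electron affinity (kJ/mol): F 328, Cl 349, As 78, Sn 107, Cs 46.
So from highest to lowest: Cl > F > Sn > As > Cs.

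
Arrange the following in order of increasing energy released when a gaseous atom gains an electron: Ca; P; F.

Ca < P < F

F is in period 2, group 17; P is in period 3, group 15; Ca is in period 4, group 2.
Atoms with high Z_eff and room in the valence shell (especially the halogens) have the most exothermic electron affinities.
Here both period and group differ, so the two effects have to be weighed against each other.
P > Ca: both effects reinforce here, so P is clearly the higher of the two.
F > P: relative to P, both the across-period and down-group shifts push F's electron affinity up.
Approximate values (kJ/mol): F 328, P 72, Ca 2.
So from lowest to highest: Ca < P < F.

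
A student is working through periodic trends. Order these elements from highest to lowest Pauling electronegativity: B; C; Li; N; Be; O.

Li is in period 2, group 1; Be is in period 2, group 2; B is in period 2, group 13; C is in period 2, group 14; N is in period 2, group 15; O is in period 2, group 16.
Atoms toward the upper right of the periodic table pull bonding electrons most strongly.
All lie in period 2, so electronegativity increases left to right.
So from highest to lowest: O > N > C > B > Be > Li.

O > N > C > B > Be > Li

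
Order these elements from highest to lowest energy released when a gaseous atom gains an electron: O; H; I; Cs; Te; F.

H is in period 1, group 1; O is in period 2, group 16; F is in period 2, group 17; Te is in period 5, group 16; I is in period 5, group 17; Cs is in period 6, group 1.
Atoms with high Z_eff and room in the valence shell (especially the halogens) have the most exothermic electron affinities.
Neither a single period nor a single group — weigh both effects.
H > Cs: H sits above Cs in group 1, so the down-group effect alone puts H higher.
O > H: period and group pull opposite ways; the across-period shift dominates (141 vs 73 kJ/mol).
Te > O: this pair runs against the simple trend — see the exception note.
I > Te: both are in period 5; the period trend gives I the larger value.
F > I: they share group 17; the group trend gives F the larger value.
Note the exception: Te has a higher electron affinity than O, contrary to the simple trend — O's compact 2p subshell gives strong electron–electron repulsion on the added electron.
For reference (kJ/mol): H 73, O 141, F 328, Te 190, I 295, Cs 46.
So from highest to lowest: F > I > Te > O > H > Cs.

F > I > Te > O > H > Cs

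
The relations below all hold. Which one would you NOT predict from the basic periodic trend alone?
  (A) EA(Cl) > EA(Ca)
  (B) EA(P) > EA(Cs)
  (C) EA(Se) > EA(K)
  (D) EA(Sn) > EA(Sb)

(D)

The general trend: electron affinity increases across a period and decreases down a group.
(A) Cl (period 3, group 17) vs Ca (period 4, group 2): the stated order agrees with the simple trend.
(B) P (period 3, group 15) vs Cs (period 6, group 1): the stated order agrees with the simple trend.
(C) Se (period 4, group 16) vs K (period 4, group 1): the stated order agrees with the simple trend.
(D) Sn (period 5, group 14) vs Sb (period 5, group 15): the stated order contradicts the simple trend.
The exception is (D): adding an electron to Sb's half-filled 5p³ is unfavourable, so Sn has the more exothermic EA.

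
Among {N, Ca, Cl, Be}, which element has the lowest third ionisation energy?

Cl

After 2 electrons have been removed, what remains? N²⁺ still has 3 valence electrons; Ca²⁺ is the bare [Ar] core; Cl²⁺ still has 5 valence electrons; Be²⁺ is the bare [He] core.
Core electrons are held far more tightly than valence electrons, so Ca and Be top the IE_3 order.
Valence configurations: N²⁺ [He]2s²2p¹, Cl²⁺ [Ne]3s²3p³.
Tabulated IE_3 (kJ/mol): N 4578, Ca 4912, Cl 3822, Be 14849.
Hence IE_3: Cl < N < Ca < Be.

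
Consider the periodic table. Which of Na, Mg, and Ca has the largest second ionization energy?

Na

IE_2 is the cost of taking one more electron from the +1 cation: Na⁺ is the bare [Ne] core; Mg⁺ still has 1 valence electron; Ca⁺ still has 1 valence electron.
Pulling an electron out of a noble-gas core costs far more than removing a remaining valence electron, so Na sits at the high end of IE_2.
Valence configurations: Mg⁺ [Ne]3s¹, Ca⁺ [Ar]4s¹.
Tabulated IE_2 (kJ/mol): Na 4562, Mg 1451, Ca 1145.
Hence IE_2: Ca < Mg < Na.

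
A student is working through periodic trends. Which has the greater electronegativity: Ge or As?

As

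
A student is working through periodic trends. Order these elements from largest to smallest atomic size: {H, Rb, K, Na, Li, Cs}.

H is in period 1, group 1; Li is in period 2, group 1; Na is in period 3, group 1; K is in period 4, group 1; Rb is in period 5, group 1; Cs is in period 6, group 1.
Moving right in a period, electrons are added to the same shell under a stronger nuclear pull, so atoms get smaller; moving down, a new shell is opened and atoms get larger.
All are in group 1, so atomic radius increases down the group.
So from largest to smallest: Cs > Rb > K > Na > Li > H.

Cs, Rb, K, Na, Li, H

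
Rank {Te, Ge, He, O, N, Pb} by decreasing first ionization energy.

He is in period 1, group 18; N is in period 2, group 15; O is in period 2, group 16; Ge is in period 4, group 14; Te is in period 5, group 16; Pb is in period 6, group 14.
First ionization energy rises across a period (greater Z_eff holds electrons more tightly) and falls down a group (valence electrons are farther from the nucleus).
These span different periods and groups, so the two trends combine.
Ge > Pb: Ge sits above Pb in group 14, so the down-group effect alone puts Ge higher.
Te > Ge: the two effects oppose for this pair; the across-period effect wins (869 vs 762 kJ/mol).
O > Te: O sits above Te in group 16, so the down-group effect alone puts O higher.
N > O: this pair runs against the simple trend — see the exception note.
He > N: both effects reinforce here, so He is clearly the higher of the two.
Note the exception: N has a higher first ionization energy than O, contrary to the simple trend — pairing an electron in O's 2p⁴ costs repulsion energy, so O ionizes more easily than half-filled N (2p³).
For reference (kJ/mol): He 2372, N 1402, O 1314, Ge 762, Te 869, Pb 716.
So from highest to lowest: He > N > O > Te > Ge > Pb.

He > N > O > Te > Ge > Pb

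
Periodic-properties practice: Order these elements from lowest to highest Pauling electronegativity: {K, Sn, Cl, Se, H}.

K, Sn, H, Se, Cl

H is in period 1, group 1; Cl is in period 3, group 17; K is in period 4, group 1; Se is in period 4, group 16; Sn is in period 5, group 14.
Smaller atoms with higher effective nuclear charge are more electronegative.
These span different periods and groups, so the two trends combine.
Sn > K: the two effects oppose for this pair; the across-period effect wins (1.96 vs 0.82).
H > Sn: period and group pull opposite ways; the down-group shift dominates (2.20 vs 1.96).
Se > H: period and group pull opposite ways; the across-period shift dominates (2.55 vs 2.20).
Cl > Se: both effects reinforce here, so Cl is clearly the higher of the two.
Tabulated electronegativity (Pauling): H 2.20, Cl 3.16, K 0.82, Se 2.55, Sn 1.96.
So from lowest to highest: K < Sn < H < Se < Cl.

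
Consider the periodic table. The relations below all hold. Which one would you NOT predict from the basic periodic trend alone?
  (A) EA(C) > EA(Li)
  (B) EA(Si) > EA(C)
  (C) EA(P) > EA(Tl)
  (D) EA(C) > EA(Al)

The general trend: electron affinity increases across a period and decreases down a group.
(A) C (period 2, group 14) vs Li (period 2, group 1): the stated order agrees with the simple trend.
(B) Si (period 3, group 14) vs C (period 2, group 14): the stated order contradicts the simple trend.
(C) P (period 3, group 15) vs Tl (period 6, group 13): the stated order agrees with the simple trend.
(D) C (period 2, group 14) vs Al (period 3, group 13): the stated order agrees with the simple trend.
The exception is (B): Si's larger, more diffuse 3p orbitals accept an added electron slightly more readily than C's compact 2p.

(B)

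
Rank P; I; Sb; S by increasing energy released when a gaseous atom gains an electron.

Electron affinity generally becomes more exothermic across a period toward the halogens and less exothermic down a group.
Neither a single period nor a single group — weigh both effects.
Sb > P: this pair runs against the simple trend — see the exception note.
S > Sb: both effects reinforce here, so S is clearly the higher of the two.
I > S: the two effects oppose for this pair; the across-period effect wins (295 vs 200 kJ/mol).
Note the exception: Sb has a higher electron affinity than P, contrary to the simple trend — both are half-filled np³, but the pairing/repulsion penalty for the added electron shrinks as the p orbitals become larger and more diffuse down the group, and for Sb that outweighs the weaker nuclear attraction.
Tabulated electron affinity (kJ/mol): P 72, S 200, Sb 103, I 295.
So from lowest to highest: P < Sb < S < I.

P < Sb < S < I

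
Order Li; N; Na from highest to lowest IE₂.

Li > Na > N

After 1 electron has been removed, what remains? Li⁺ is the bare [He] core; N⁺ still has 4 valence electrons; Na⁺ is the bare [Ne] core.
Breaking into a closed-shell core is much more expensive than removing a leftover valence electron — Na and Li have the largest IE_2 here.
The numbers (kJ/mol): Li 7298, N 2856, Na 4562.
Putting it together, IE_2: N < Na < Li.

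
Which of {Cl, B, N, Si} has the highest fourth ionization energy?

Consider each +3 ion: Cl³⁺ still has 4 valence electrons; B³⁺ is the bare [He] core; N³⁺ still has 2 valence electrons; Si³⁺ still has 1 valence electron.
Breaking into a closed-shell core is much more expensive than removing a leftover valence electron — B has the largest IE_4 here.
Valence configurations: Cl³⁺ [Ne]3s²3p², N³⁺ [He]2s², Si³⁺ [Ne]3s¹.
The numbers (kJ/mol): Cl 5159, B 25026, N 7475, Si 4356.
Hence IE_4: Si < Cl < N < B.

B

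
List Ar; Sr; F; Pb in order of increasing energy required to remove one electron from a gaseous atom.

First ionization energy rises across a period (greater Z_eff holds electrons more tightly) and falls down a group (valence electrons are farther from the nucleus).
Here both period and group differ, so the two effects have to be weighed against each other.
Pb > Sr: the two effects oppose for this pair; the across-period effect wins (716 vs 550 kJ/mol).
Ar > Pb: relative to Pb, both the across-period and down-group shifts push Ar's first ionization energy up.
F > Ar: the two effects oppose for this pair; the down-group effect wins (1681 vs 1521 kJ/mol).
For reference (kJ/mol): F 1681, Ar 1521, Sr 550, Pb 716.
So from lowest to highest: Sr < Pb < Ar < F.

Sr, Pb, Ar, F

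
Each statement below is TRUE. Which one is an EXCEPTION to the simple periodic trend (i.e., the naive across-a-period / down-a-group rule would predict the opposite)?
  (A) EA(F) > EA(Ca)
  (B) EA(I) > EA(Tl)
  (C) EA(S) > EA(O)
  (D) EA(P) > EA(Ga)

(C)

The general trend: electron affinity increases across a period and decreases down a group.
(A) F (period 2, group 17) vs Ca (period 4, group 2): the stated order agrees with the simple trend.
(B) I (period 5, group 17) vs Tl (period 6, group 13): the stated order agrees with the simple trend.
(C) S (period 3, group 16) vs O (period 2, group 16): the stated order contradicts the simple trend.
(D) P (period 3, group 15) vs Ga (period 4, group 13): the stated order agrees with the simple trend.
The exception is (C): the compact 2p subshell of O repels the added electron more than S's larger 3p does.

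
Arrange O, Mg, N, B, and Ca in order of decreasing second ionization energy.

O > N > B > Mg > Ca

The second ionization energy removes an electron from the +1 ion. For each element: O⁺ still has 5 valence electrons; Mg⁺ still has 1 valence electron; N⁺ still has 4 valence electrons; B⁺ still has 2 valence electrons; Ca⁺ still has 1 valence electron.
All are still removing valence electrons, so compare the +1 ions as you would atoms: IE_2 generally rises across a period (higher Z_eff) and falls down a group (larger shell), subject to the usual subshell exceptions.
Valence configurations: O⁺ [He]2s²2p³, Mg⁺ [Ne]3s¹, N⁺ [He]2s²2p², B⁺ [He]2s², Ca⁺ [Ar]4s¹.
The numbers (kJ/mol): O 3388, Mg 1451, N 2856, B 2427, Ca 1145.
Putting it together, IE_2: Ca < Mg < B < N < O.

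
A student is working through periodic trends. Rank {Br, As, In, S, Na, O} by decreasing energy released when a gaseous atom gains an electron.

O is in period 2, group 16; Na is in period 3, group 1; S is in period 3, group 16; As is in period 4, group 15; Br is in period 4, group 17; In is in period 5, group 13.
Adding an electron releases more energy for atoms nearer the top right (short of the noble gases).
These span different periods and groups, so the two trends combine.
Na > In: period and group pull opposite ways; the down-group shift dominates (53 vs 29 kJ/mol).
As > Na: the two effects oppose for this pair; the across-period effect wins (78 vs 53 kJ/mol).
O > As: relative to As, both the across-period and down-group shifts push O's electron affinity up.
S > O: this pair runs against the simple trend — see the exception note.
Br > S: period and group pull opposite ways; the across-period shift dominates (325 vs 200 kJ/mol).
Note the exception: S has a higher electron affinity than O, contrary to the simple trend — the compact 2p subshell of O repels the added electron more than S's larger 3p does.
Tabulated electron affinity (kJ/mol): O 141, Na 53, S 200, As 78, Br 325, In 29.
So from highest to lowest: Br > S > O > As > Na > In.

Br > S > O > As > Na > In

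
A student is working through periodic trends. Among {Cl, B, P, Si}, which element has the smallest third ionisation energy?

P

After 2 electrons have been removed, what remains? Cl²⁺ still has 5 valence electrons; B²⁺ still has 1 valence electron; P²⁺ still has 3 valence electrons; Si²⁺ still has 2 valence electrons.
All are still removing valence electrons, so compare the +2 ions as you would atoms: IE_3 generally rises across a period (higher Z_eff) and falls down a group (larger shell), subject to the usual subshell exceptions.
Valence configurations: Cl²⁺ [Ne]3s²3p³, B²⁺ [He]2s¹, P²⁺ [Ne]3s²3p¹, Si²⁺ [Ne]3s².
P²⁺ loses a lone 3p electron whereas Si²⁺ must break into a filled 3s² pair, so IE_3(Si) > IE_3(P) even though P has the higher nuclear charge.
Approximate IE_3 values (kJ/mol): Cl 3822, B 3660, P 2914, Si 3232.
Hence IE_3: P < Si < B < Cl.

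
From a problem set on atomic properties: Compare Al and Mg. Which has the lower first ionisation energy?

IE₁ increases left→right with effective nuclear charge and decreases top→bottom as the valence shell moves farther out.
All lie in period 3; the across-period trend (first ionization energy increases left to right) applies, with the exception below.
Note the exception: Mg has a higher first ionization energy than Al, contrary to the simple trend — Al's single 3p electron is easier to remove than one from Mg's filled 3s².
For reference (kJ/mol): Mg 738, Al 578.
So Al has the lower first ionisation energy (Al < Mg).

Al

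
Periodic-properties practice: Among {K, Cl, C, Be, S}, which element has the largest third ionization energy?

Be

The third ionization energy removes an electron from the +2 ion. For each element: K²⁺ is already 1 electron into the core; Cl²⁺ still has 5 valence electrons; C²⁺ still has 2 valence electrons; Be²⁺ is the bare [He] core; S²⁺ still has 4 valence electrons.
Usually core removal costs more than valence removal, but here the competition is close: a tightly held n=2 valence electron can cost more to remove than an n=3 core electron, so the actual values have to decide it.
Valence configurations: Cl²⁺ [Ne]3s²3p³, C²⁺ [He]2s², S²⁺ [Ne]3s²3p².
The numbers (kJ/mol): K 4420, Cl 3822, C 4620, Be 14849, S 3357.
So the third ionization energies run S < Cl < K < C < Be.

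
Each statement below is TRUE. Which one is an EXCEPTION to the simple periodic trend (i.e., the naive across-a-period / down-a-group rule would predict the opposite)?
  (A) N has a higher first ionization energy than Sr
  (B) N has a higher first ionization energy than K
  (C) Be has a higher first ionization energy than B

(C)

The general trend: first ionization energy increases across a period and decreases down a group.
(A) N (period 2, group 15) vs Sr (period 5, group 2): the stated order agrees with the simple trend.
(B) N (period 2, group 15) vs K (period 4, group 1): the stated order agrees with the simple trend.
(C) Be (period 2, group 2) vs B (period 2, group 13): the stated order contradicts the simple trend.
The exception is (C): removing B's lone 2p electron is easier than breaking Be's filled 2s².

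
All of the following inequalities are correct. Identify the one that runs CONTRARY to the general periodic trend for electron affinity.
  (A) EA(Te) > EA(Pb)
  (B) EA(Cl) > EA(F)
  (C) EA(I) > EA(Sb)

(B)

The general trend: electron affinity increases across a period and decreases down a group.
(A) Te (period 5, group 16) vs Pb (period 6, group 14): the stated order agrees with the simple trend.
(B) Cl (period 3, group 17) vs F (period 2, group 17): the stated order contradicts the simple trend.
(C) I (period 5, group 17) vs Sb (period 5, group 15): the stated order agrees with the simple trend.
The exception is (B): F's small 2p subshell makes the incoming electron feel strong e⁻–e⁻ repulsion, so Cl actually releases more energy on gaining an electron.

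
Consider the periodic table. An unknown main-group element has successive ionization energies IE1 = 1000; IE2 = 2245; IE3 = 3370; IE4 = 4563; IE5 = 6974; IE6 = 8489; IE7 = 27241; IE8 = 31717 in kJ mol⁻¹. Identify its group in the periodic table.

Look for the largest jump between consecutive ionization energies: IE7/IE6 ≈ 3.2, far larger than any earlier ratio.
That jump marks the point where a core electron is being removed. So the atom has 6 valence electrons.
A main-group element with 6 valence electrons is in group 16.

Group 16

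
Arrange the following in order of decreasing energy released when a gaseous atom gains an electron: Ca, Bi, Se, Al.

Se, Bi, Al, Ca

Al is in period 3, group 13; Ca is in period 4, group 2; Se is in period 4, group 16; Bi is in period 6, group 15.
Electron affinity generally becomes more exothermic across a period toward the halogens and less exothermic down a group.
These span different periods and groups, so the two trends combine.
Al > Ca: both effects reinforce here, so Al is clearly the higher of the two.
Bi > Al: the two effects oppose for this pair; the across-period effect wins (91 vs 42 kJ/mol).
Se > Bi: both effects reinforce here, so Se is clearly the higher of the two.
For reference (kJ/mol): Al 42, Ca 2, Se 195, Bi 91.
So from highest to lowest: Se > Bi > Al > Ca.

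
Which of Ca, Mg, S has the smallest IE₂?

IE_2 is the cost of taking one more electron from the +1 cation: Ca⁺ still has 1 valence electron; Mg⁺ still has 1 valence electron; S⁺ still has 5 valence electrons.
All are still removing valence electrons, so compare the +1 ions as you would atoms: IE_2 generally rises across a period (higher Z_eff) and falls down a group (larger shell), subject to the usual subshell exceptions.
Valence configurations: Ca⁺ [Ar]4s¹, Mg⁺ [Ne]3s¹, S⁺ [Ne]3s²3p³.
Approximate IE_2 values (kJ/mol): Ca 1145, Mg 1451, S 2252.
So the second ionization energies run Ca < Mg < S.

Ca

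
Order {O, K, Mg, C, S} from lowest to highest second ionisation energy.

IE_2 is the cost of taking one more electron from the +1 cation: O⁺ still has 5 valence electrons; K⁺ is the bare [Ar] core; Mg⁺ still has 1 valence electron; C⁺ still has 3 valence electrons; S⁺ still has 5 valence electrons.
Usually core removal costs more than valence removal, but here the competition is close: a tightly held n=2 valence electron can cost more to remove than an n=3 core electron, so the actual values have to decide it.
Valence configurations: O⁺ [He]2s²2p³, Mg⁺ [Ne]3s¹, C⁺ [He]2s²2p¹, S⁺ [Ne]3s²3p³.
The numbers (kJ/mol): O 3388, K 3052, Mg 1451, C 2353, S 2252.
Hence IE_2: Mg < S < C < K < O.

Mg < S < C < K < O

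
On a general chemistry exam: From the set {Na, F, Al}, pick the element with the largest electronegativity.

Electronegativity increases across a period and decreases down a group, tracking effective nuclear charge and atomic size.
Here both period and group differ, so the two effects have to be weighed against each other.
Al > Na: both are in period 3; the period trend gives Al the larger value.
F > Al: relative to Al, both the across-period and down-group shifts push F's electronegativity up.
For reference (Pauling): F 3.98, Na 0.93, Al 1.61.
The largest electronegativity among these belongs to F.

F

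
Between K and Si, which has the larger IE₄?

Consider each +3 ion: K³⁺ is already 2 electrons into the core; Si³⁺ still has 1 valence electron.
Breaking into a closed-shell core is much more expensive than removing a leftover valence electron — K has the largest IE_4 here.
The numbers (kJ/mol): K 5877, Si 4356.
Overall IE_4 order: Si < K.

K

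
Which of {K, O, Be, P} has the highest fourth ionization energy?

After 3 electrons have been removed, what remains? K³⁺ is already 2 electrons into the core; O³⁺ still has 3 valence electrons; Be³⁺ is already 1 electron into the core; P³⁺ still has 2 valence electrons.
Usually core removal costs more than valence removal, but here the competition is close: a tightly held n=2 valence electron can cost more to remove than an n=3 core electron, so the actual values have to decide it.
Valence configurations: O³⁺ [He]2s²2p¹, P³⁺ [Ne]3s².
The numbers (kJ/mol): K 5877, O 7469, Be 21007, P 4964.
Overall IE_4 order: P < K < O < Be.

Be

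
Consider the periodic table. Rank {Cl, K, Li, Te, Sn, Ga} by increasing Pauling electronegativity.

K, Li, Ga, Sn, Te, Cl

Atoms toward the upper right of the periodic table pull bonding electrons most strongly.
These span different periods and groups, so the two trends combine.
Li > K: Li sits above K in group 1, so the down-group effect alone puts Li higher.
Ga > Li: the two effects oppose for this pair; the across-period effect wins (1.81 vs 0.98).
Sn > Ga: period and group pull opposite ways; the across-period shift dominates (1.96 vs 1.81).
Te > Sn: both are in period 5; the period trend gives Te the larger value.
Cl > Te: both effects reinforce here, so Cl is clearly the higher of the two.
Tabulated electronegativity (Pauling): Li 0.98, Cl 3.16, K 0.82, Ga 1.81, Sn 1.96, Te 2.10.
So from lowest to highest: K < Li < Ga < Sn < Te < Cl.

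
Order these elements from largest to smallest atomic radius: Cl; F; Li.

Li > Cl > F

Moving right in a period, electrons are added to the same shell under a stronger nuclear pull, so atoms get smaller; moving down, a new shell is opened and atoms get larger.
Here both period and group differ, so the two effects have to be weighed against each other.
Cl > F: they share group 17; the group trend gives Cl the larger value.
Li > Cl: the two effects oppose for this pair; the across-period effect wins (133 vs 99 pm).
Tabulated atomic radius (pm): Li 133, F 64, Cl 99.
So from largest to smallest: Li > Cl > F.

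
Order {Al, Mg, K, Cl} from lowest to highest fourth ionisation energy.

Consider each +3 ion: Al³⁺ is the bare [Ne] core; Mg³⁺ is already 1 electron into the core; K³⁺ is already 2 electrons into the core; Cl³⁺ still has 4 valence electrons.
Breaking into a closed-shell core is much more expensive than removing a leftover valence electron — K, Mg and Al have the largest IE_4 here.
The numbers (kJ/mol): Al 11577, Mg 10543, K 5877, Cl 5159.
Hence IE_4: Cl < K < Mg < Al.

Cl < K < Mg < Al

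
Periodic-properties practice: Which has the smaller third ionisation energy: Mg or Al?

The third ionization energy removes an electron from the +2 ion. For each element: Mg²⁺ is the bare [Ne] core; Al²⁺ still has 1 valence electron.
Pulling an electron out of a noble-gas core costs far more than removing a remaining valence electron, so Mg sits at the high end of IE_3.
Approximate IE_3 values (kJ/mol): Mg 7733, Al 2745.
Overall IE_3 order: Al < Mg.

Al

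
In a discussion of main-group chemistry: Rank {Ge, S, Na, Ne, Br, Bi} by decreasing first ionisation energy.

Ne, Br, S, Ge, Bi, Na

Ne is in period 2, group 18; Na is in period 3, group 1; S is in period 3, group 16; Ge is in period 4, group 14; Br is in period 4, group 17; Bi is in period 6, group 15.
First ionization energy rises across a period (greater Z_eff holds electrons more tightly) and falls down a group (valence electrons are farther from the nucleus).
Neither a single period nor a single group — weigh both effects.
Bi > Na: period and group pull opposite ways; the across-period shift dominates (703 vs 496 kJ/mol).
Ge > Bi: period and group pull opposite ways; the down-group shift dominates (762 vs 703 kJ/mol).
S > Ge: relative to Ge, both the across-period and down-group shifts push S's first ionization energy up.
Br > S: period and group pull opposite ways; the across-period shift dominates (1140 vs 1000 kJ/mol).
Ne > Br: both effects reinforce here, so Ne is clearly the higher of the two.
Tabulated first ionization energy (kJ/mol): Ne 2081, Na 496, S 1000, Ge 762, Br 1140, Bi 703.
So from highest to lowest: Ne > Br > S > Ge > Bi > Na.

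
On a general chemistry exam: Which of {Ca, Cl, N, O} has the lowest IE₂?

Ca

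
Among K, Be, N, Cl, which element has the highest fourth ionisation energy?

After 3 electrons have been removed, what remains? K³⁺ is already 2 electrons into the core; Be³⁺ is already 1 electron into the core; N³⁺ still has 2 valence electrons; Cl³⁺ still has 4 valence electrons.
Usually core removal costs more than valence removal, but here the competition is close: a tightly held n=2 valence electron can cost more to remove than an n=3 core electron, so the actual values have to decide it.
Valence configurations: N³⁺ [He]2s², Cl³⁺ [Ne]3s²3p².
The numbers (kJ/mol): K 5877, Be 21007, N 7475, Cl 5159.
So the fourth ionization energies run Cl < K < N < Be.

Be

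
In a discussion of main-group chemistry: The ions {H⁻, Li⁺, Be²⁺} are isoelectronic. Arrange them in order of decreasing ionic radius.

H⁻, Li⁺, Be²⁺

All of these have 2 electrons, so size is governed by nuclear charge alone: the more protons, the stronger the pull on the same electron cloud, and the smaller the ion.
Nuclear charges: Be²⁺ (Z=4), Li⁺ (Z=3), H⁻ (Z=1).
Largest to smallest: H⁻ > Li⁺ > Be²⁺.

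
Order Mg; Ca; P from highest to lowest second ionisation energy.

P > Mg > Ca

Consider each +1 ion: Mg⁺ still has 1 valence electron; Ca⁺ still has 1 valence electron; P⁺ still has 4 valence electrons.
All are still removing valence electrons, so compare the +1 ions as you would atoms: IE_2 generally rises across a period (higher Z_eff) and falls down a group (larger shell), subject to the usual subshell exceptions.
Valence configurations: Mg⁺ [Ne]3s¹, Ca⁺ [Ar]4s¹, P⁺ [Ne]3s²3p².
Tabulated IE_2 (kJ/mol): Mg 1451, Ca 1145, P 1907.
Hence IE_2: Ca < Mg < P.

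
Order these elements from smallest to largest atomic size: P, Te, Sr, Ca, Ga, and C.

C < P < Ga < Te < Ca < Sr

C is in period 2, group 14; P is in period 3, group 15; Ca is in period 4, group 2; Ga is in period 4, group 13; Sr is in period 5, group 2; Te is in period 5, group 16.
Radius decreases left→right (rising Z_eff, same n) and increases top→bottom (higher n).
These span different periods and groups, so the two trends combine.
P > C: the two effects oppose for this pair; the down-group effect wins (111 vs 75 pm).
Ga > P: relative to P, both the across-period and down-group shifts push Ga's atomic radius up.
Te > Ga: period and group pull opposite ways; the down-group shift dominates (136 vs 124 pm).
Ca > Te: the two effects oppose for this pair; the across-period effect wins (171 vs 136 pm).
Sr > Ca: Sr sits below Ca in group 2, so the down-group effect alone puts Sr larger.
Tabulated atomic radius (pm): C 75, P 111, Ca 171, Ga 124, Sr 185, Te 136.
So from smallest to largest: C < P < Ga < Te < Ca < Sr.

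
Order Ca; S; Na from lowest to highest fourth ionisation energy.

S, Ca, Na

IE_4 is the cost of taking one more electron from the +3 cation: Ca³⁺ is already 1 electron into the core; S³⁺ still has 3 valence electrons; Na³⁺ is already 2 electrons into the core.
Breaking into a closed-shell core is much more expensive than removing a leftover valence electron — Ca and Na have the largest IE_4 here.
Tabulated IE_4 (kJ/mol): Ca 6491, S 4556, Na 9543.
So the fourth ionization energies run S < Ca < Na.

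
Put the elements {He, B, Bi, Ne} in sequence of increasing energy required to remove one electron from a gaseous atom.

Removing the outermost electron gets harder across a period and easier down a group.
Neither a single period nor a single group — weigh both effects.
B > Bi: the two effects oppose for this pair; the down-group effect wins (801 vs 703 kJ/mol).
Ne > B: Ne lies to the right of B in period 2, so the across-period effect alone puts Ne higher.
He > Ne: they share group 18; the group trend gives He the larger value.
Tabulated first ionization energy (kJ/mol): He 2372, B 801, Ne 2081, Bi 703.
So from lowest to highest: Bi < B < Ne < He.

Bi < B < Ne < He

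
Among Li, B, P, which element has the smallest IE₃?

P

IE_3 is the cost of taking one more electron from the +2 cation: Li²⁺ is already 1 electron into the core; B²⁺ still has 1 valence electron; P²⁺ still has 3 valence electrons.
Breaking into a closed-shell core is much more expensive than removing a leftover valence electron — Li has the largest IE_3 here.
Valence configurations: B²⁺ [He]2s¹, P²⁺ [Ne]3s²3p¹.
Approximate IE_3 values (kJ/mol): Li 11815, B 3660, P 2914.
Hence IE_3: P < B < Li.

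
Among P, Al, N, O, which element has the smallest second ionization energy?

IE_2 is the cost of taking one more electron from the +1 cation: P⁺ still has 4 valence electrons; Al⁺ still has 2 valence electrons; N⁺ still has 4 valence electrons; O⁺ still has 5 valence electrons.
All are still removing valence electrons, so compare the +1 ions as you would atoms: IE_2 generally rises across a period (higher Z_eff) and falls down a group (larger shell), subject to the usual subshell exceptions.
Valence configurations: P⁺ [Ne]3s²3p², Al⁺ [Ne]3s², N⁺ [He]2s²2p², O⁺ [He]2s²2p³.
Tabulated IE_2 (kJ/mol): P 1907, Al 1817, N 2856, O 3388.
Hence IE_2: Al < P < N < O.

Al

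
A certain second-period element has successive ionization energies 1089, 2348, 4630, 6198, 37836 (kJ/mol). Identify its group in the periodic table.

Group 14

Look for the largest jump between consecutive ionization energies: IE5/IE4 ≈ 6.1, far larger than any earlier ratio.
That jump marks the point where a core electron is being removed. So the atom has 4 valence electrons.
A main-group element with 4 valence electrons is in group 14.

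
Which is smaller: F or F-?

Forming F- adds 1 electron to F. More electron–electron repulsion in the same shell, with unchanged nuclear charge, lets the cloud expand.
An anion is larger than its parent atom: F- > F.

F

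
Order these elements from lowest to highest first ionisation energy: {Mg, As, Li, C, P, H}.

H is in period 1, group 1; Li is in period 2, group 1; C is in period 2, group 14; Mg is in period 3, group 2; P is in period 3, group 15; As is in period 4, group 15.
IE₁ increases left→right with effective nuclear charge and decreases top→bottom as the valence shell moves farther out.
These span different periods and groups, so the two trends combine.
Mg > Li: the two effects oppose for this pair; the across-period effect wins (738 vs 520 kJ/mol).
As > Mg: period and group pull opposite ways; the across-period shift dominates (947 vs 738 kJ/mol).
P > As: P sits above As in group 15, so the down-group effect alone puts P higher.
C > P: the two effects oppose for this pair; the down-group effect wins (1086 vs 1012 kJ/mol).
H > C: the two effects oppose for this pair; the down-group effect wins (1312 vs 1086 kJ/mol).
Approximate values (kJ/mol): H 1312, Li 520, C 1086, Mg 738, P 1012, As 947.
So from lowest to highest: Li < Mg < As < P < C < H.

Li < Mg < As < P < C < H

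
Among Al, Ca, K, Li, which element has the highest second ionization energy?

Li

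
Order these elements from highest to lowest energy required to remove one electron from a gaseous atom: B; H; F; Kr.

IE₁ increases left→right with effective nuclear charge and decreases top→bottom as the valence shell moves farther out.
Neither a single period nor a single group — weigh both effects.
H > B: the two effects oppose for this pair; the down-group effect wins (1312 vs 801 kJ/mol).
Kr > H: period and group pull opposite ways; the across-period shift dominates (1351 vs 1312 kJ/mol).
F > Kr: period and group pull opposite ways; the down-group shift dominates (1681 vs 1351 kJ/mol).
Approximate values (kJ/mol): H 1312, B 801, F 1681, Kr 1351.
So from highest to lowest: F > Kr > H > B.

F > Kr > H > B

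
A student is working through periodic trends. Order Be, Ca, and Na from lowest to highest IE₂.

Ca < Be < Na

Consider each +1 ion: Be⁺ still has 1 valence electron; Ca⁺ still has 1 valence electron; Na⁺ is the bare [Ne] core.
Pulling an electron out of a noble-gas core costs far more than removing a remaining valence electron, so Na sits at the high end of IE_2.
Valence configurations: Be⁺ [He]2s¹, Ca⁺ [Ar]4s¹.
The numbers (kJ/mol): Be 1757, Ca 1145, Na 4562.
Putting it together, IE_2: Ca < Be < Na.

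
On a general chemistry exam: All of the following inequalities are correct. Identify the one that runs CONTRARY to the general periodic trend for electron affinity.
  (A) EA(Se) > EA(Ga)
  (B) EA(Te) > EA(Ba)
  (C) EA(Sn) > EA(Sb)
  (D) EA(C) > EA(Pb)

The general trend: electron affinity increases across a period and decreases down a group.
(A) Se (period 4, group 16) vs Ga (period 4, group 13): the stated order agrees with the simple trend.
(B) Te (period 5, group 16) vs Ba (period 6, group 2): the stated order agrees with the simple trend.
(C) Sn (period 5, group 14) vs Sb (period 5, group 15): the stated order contradicts the simple trend.
(D) C (period 2, group 14) vs Pb (period 6, group 14): the stated order agrees with the simple trend.
The exception is (C): adding an electron to Sb's half-filled 5p³ is unfavourable, so Sn has the more exothermic EA.

(C)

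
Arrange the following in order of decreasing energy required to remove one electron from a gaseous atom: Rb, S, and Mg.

S > Mg > Rb

Mg is in period 3, group 2; S is in period 3, group 16; Rb is in period 5, group 1.
Removing the outermost electron gets harder across a period and easier down a group.
Here both period and group differ, so the two effects have to be weighed against each other.
Mg > Rb: relative to Rb, both the across-period and down-group shifts push Mg's first ionization energy up.
S > Mg: S lies to the right of Mg in period 3, so the across-period effect alone puts S higher.
For reference (kJ/mol): Mg 738, S 1000, Rb 403.
So from highest to lowest: S > Mg > Rb.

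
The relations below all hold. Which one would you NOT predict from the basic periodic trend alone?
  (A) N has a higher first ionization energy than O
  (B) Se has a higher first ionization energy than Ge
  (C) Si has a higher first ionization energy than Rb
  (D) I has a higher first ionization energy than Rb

(A)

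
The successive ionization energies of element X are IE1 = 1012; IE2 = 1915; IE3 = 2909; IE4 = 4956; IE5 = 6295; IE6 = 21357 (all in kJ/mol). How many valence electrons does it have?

5

Look for the largest jump between consecutive ionization energies: IE6/IE5 ≈ 3.4, far larger than any earlier ratio.
That jump marks the point where a core electron is being removed. So the atom has 5 valence electrons.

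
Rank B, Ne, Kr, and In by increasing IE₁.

Across a period the outer electron is held more tightly (higher IE₁); down a group it sits in a higher shell, more shielded, and comes off more easily.
Neither a single period nor a single group — weigh both effects.
B > In: B sits above In in group 13, so the down-group effect alone puts B higher.
Kr > B: period and group pull opposite ways; the across-period shift dominates (1351 vs 801 kJ/mol).
Ne > Kr: Ne sits above Kr in group 18, so the down-group effect alone puts Ne higher.
Tabulated first ionization energy (kJ/mol): B 801, Ne 2081, Kr 1351, In 558.
So from lowest to highest: In < B < Kr < Ne.

In < B < Kr < Ne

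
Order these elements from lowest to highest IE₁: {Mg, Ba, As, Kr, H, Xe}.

H is in period 1, group 1; Mg is in period 3, group 2; As is in period 4, group 15; Kr is in period 4, group 18; Xe is in period 5, group 18; Ba is in period 6, group 2.
IE₁ increases left→right with effective nuclear charge and decreases top→bottom as the valence shell moves farther out.
Here both period and group differ, so the two effects have to be weighed against each other.
Mg > Ba: Mg sits above Ba in group 2, so the down-group effect alone puts Mg higher.
As > Mg: period and group pull opposite ways; the across-period shift dominates (947 vs 738 kJ/mol).
Xe > As: the two effects oppose for this pair; the across-period effect wins (1170 vs 947 kJ/mol).
H > Xe: the two effects oppose for this pair; the down-group effect wins (1312 vs 1170 kJ/mol).
Kr > H: the two effects oppose for this pair; the across-period effect wins (1351 vs 1312 kJ/mol).
For reference (kJ/mol): H 1312, Mg 738, As 947, Kr 1351, Xe 1170, Ba 503.
So from lowest to highest: Ba < Mg < As < Xe < H < Kr.

Ba < Mg < As < Xe < H < Kr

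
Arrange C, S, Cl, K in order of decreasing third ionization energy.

IE_3 is the cost of taking one more electron from the +2 cation: C²⁺ still has 2 valence electrons; S²⁺ still has 4 valence electrons; Cl²⁺ still has 5 valence electrons; K²⁺ is already 1 electron into the core.
Usually core removal costs more than valence removal, but here the competition is close: a tightly held n=2 valence electron can cost more to remove than an n=3 core electron, so the actual values have to decide it.
Valence configurations: C²⁺ [He]2s², S²⁺ [Ne]3s²3p², Cl²⁺ [Ne]3s²3p³.
Tabulated IE_3 (kJ/mol): C 4620, S 3357, Cl 3822, K 4420.
Overall IE_3 order: S < Cl < K < C.

C, K, Cl, S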